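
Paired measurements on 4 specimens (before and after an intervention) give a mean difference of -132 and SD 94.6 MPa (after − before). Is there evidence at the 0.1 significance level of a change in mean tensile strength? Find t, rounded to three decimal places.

H0: μ_d = 0; H1: μ_d ≠ 0 (paired t-test on the differences, two-sided).
t = d̄/(s_d/√n) = -132/(94.6/√4) = -2.791
df = n − 1 = 3
Two-sided p-value ≈ 0.068
Since p ≈ 0.068 < α = 0.1, reject H0; the evidence is statistically significant.

-2.791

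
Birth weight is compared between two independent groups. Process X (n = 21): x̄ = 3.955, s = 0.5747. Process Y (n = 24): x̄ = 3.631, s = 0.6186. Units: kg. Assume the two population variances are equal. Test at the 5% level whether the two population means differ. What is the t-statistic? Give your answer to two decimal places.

Let group 1 = process X, group 2 = process Y. H0: μ_1 = μ_2; H1: μ_1 ≠ μ_2 (two-sample pooled-variance t-test, two-sided).
s_p² = [(21−1)·0.5747² + (24−1)·0.6186²]/(21+24−2) = 0.3583
t = (3.955 − 3.631)/√[0.3583·(1/21 + 1/24)] = 1.81
df = n₁ + n₂ − 2 = 43
Two-sided p-value ≈ 0.077
Since p ≈ 0.077 > α = 0.05, fail to reject H0; the evidence is not statistically significant.

1.81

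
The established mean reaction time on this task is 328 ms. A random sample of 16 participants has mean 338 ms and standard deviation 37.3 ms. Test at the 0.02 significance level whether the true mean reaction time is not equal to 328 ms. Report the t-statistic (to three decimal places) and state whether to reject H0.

H0: μ = 328; H1: μ ≠ 328 (one-sample t-test, two-sided).
t = (x̄ − μ₀)/(s/√n) = (338 − 328)/(37.3/√16) = 1.072
df = n − 1 = 15
Two-sided p-value ≈ 0.3005
Since p ≈ 0.3005 > α = 0.02, fail to reject H0; the evidence is not statistically significant.

t = 1.072; fail to reject H0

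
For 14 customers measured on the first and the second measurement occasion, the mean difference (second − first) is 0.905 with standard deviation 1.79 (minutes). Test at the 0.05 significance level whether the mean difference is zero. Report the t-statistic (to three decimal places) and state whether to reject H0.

t = 1.892; fail to reject H0

H0: μ_d = 0; H1: μ_d ≠ 0 (paired t-test on the differences, two-sided).
t = d̄/(s_d/√n) = 0.905/(1.79/√14) = 1.892
df = n − 1 = 13
Two-sided p-value ≈ 0.0810
Since p ≈ 0.0810 > α = 0.05, fail to reject H0; the data do not provide sufficient evidence against H0.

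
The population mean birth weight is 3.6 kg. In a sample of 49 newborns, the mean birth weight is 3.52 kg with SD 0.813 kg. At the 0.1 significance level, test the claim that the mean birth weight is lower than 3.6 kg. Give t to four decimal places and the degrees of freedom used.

t = -0.6888, df = 48

H0: μ = 3.6; H1: μ < 3.6 (one-sample t-test, left-tailed).
t = (x̄ − μ₀)/(s/√n) = (3.52 − 3.6)/(0.813/√49) = -0.6888
df = n − 1 = 48
p-value = P(T ≤ -0.6888) ≈ 0.2471
Since p ≈ 0.2471 > α = 0.1, fail to reject H0; the data do not provide sufficient evidence against H0.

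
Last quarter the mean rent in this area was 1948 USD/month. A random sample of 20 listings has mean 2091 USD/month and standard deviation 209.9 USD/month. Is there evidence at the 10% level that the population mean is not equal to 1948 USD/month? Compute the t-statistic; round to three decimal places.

3.047

H0: μ = 1948; H1: μ ≠ 1948 (one-sample t-test, two-sided).
t = (x̄ − μ₀)/(s/√n) = (2091 − 1948)/(209.9/√20) = 3.047
df = n − 1 = 19
Two-sided p-value ≈ 0.0066
Since p ≈ 0.0066 < α = 0.1, reject H0; the data support H1.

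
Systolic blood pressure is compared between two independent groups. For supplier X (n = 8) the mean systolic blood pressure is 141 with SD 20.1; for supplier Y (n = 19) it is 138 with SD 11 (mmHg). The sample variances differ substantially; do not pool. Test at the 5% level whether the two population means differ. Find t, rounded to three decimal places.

Let group 1 = supplier X, group 2 = supplier Y. H0: μ_1 = μ_2; H1: μ_1 ≠ μ_2 (Welch's two-sample t-test, two-sided).
t = (x̄_1 − x̄_2)/√(s_1²/n_1 + s_2²/n_2) = (141 − 138)/√(20.1²/8 + 11²/19) = 0.398
Welch–Satterthwaite df ≈ 8.82
Two-sided p-value ≈ 0.7002
Since p ≈ 0.7002 > α = 0.05, fail to reject H0; the evidence is not statistically significant.

0.398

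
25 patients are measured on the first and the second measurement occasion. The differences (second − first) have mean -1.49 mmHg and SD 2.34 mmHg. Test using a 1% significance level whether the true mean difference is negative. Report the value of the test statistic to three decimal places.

-3.184

H0: μ_d = 0; H1: μ_d < 0 (paired t-test on the differences, left-tailed).
t = d̄/(s_d/√n) = -1.49/(2.34/√25) = -3.184
df = n − 1 = 24
p-value = P(T ≤ -3.184) ≈ 0.0020
Since p ≈ 0.0020 < α = 0.01, reject H0; the data support H1.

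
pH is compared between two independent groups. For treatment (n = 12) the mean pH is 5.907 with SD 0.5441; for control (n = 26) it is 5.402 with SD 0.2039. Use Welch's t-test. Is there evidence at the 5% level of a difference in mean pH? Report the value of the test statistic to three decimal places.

3.116

Let group 1 = treatment, group 2 = control. H0: μ_1 = μ_2; H1: μ_1 ≠ μ_2 (Welch's two-sample t-test, two-sided).
t = (x̄_1 − x̄_2)/√(s_1²/n_1 + s_2²/n_2) = (5.907 − 5.402)/√(0.5441²/12 + 0.2039²/26) = 3.116
Welch–Satterthwaite df ≈ 12.45
Two-sided p-value ≈ 0.009
Since p ≈ 0.009 < α = 0.05, reject H0; the data support H1.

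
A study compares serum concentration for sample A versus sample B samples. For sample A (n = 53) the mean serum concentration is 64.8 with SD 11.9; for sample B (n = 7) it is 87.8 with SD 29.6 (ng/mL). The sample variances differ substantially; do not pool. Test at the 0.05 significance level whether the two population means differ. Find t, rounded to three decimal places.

-2.034

Let group 1 = sample A, group 2 = sample B. H0: μ_1 = μ_2; H1: μ_1 ≠ μ_2 (Welch's two-sample t-test, two-sided).
t = (x̄_1 − x̄_2)/√(s_1²/n_1 + s_2²/n_2) = (64.8 − 87.8)/√(11.9²/53 + 29.6²/7) = -2.034
Welch–Satterthwaite df ≈ 6.26
Two-sided p-value ≈ 0.086
Since p ≈ 0.086 > α = 0.05, fail to reject H0; the evidence is not statistically significant.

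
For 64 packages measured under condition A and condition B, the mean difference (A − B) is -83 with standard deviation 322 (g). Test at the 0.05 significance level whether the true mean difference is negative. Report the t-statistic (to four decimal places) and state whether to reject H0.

H0: μ_d = 0; H1: μ_d < 0 (paired t-test on the differences, left-tailed).
t = d̄/(s_d/√n) = -83/(322/√64) = -2.0621
df = n − 1 = 63
p-value = P(T ≤ -2.0621) ≈ 0.022
Since p ≈ 0.022 < α = 0.05, reject H0; the evidence is statistically significant.

t = -2.0621; reject H0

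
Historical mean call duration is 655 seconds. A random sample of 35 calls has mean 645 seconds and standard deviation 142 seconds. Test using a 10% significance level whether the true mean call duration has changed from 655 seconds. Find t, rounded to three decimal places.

-0.417

H0: μ = 655; H1: μ ≠ 655 (one-sample t-test, two-sided).
t = (x̄ − μ₀)/(s/√n) = (645 − 655)/(142/√35) = -0.417
df = n − 1 = 34
Two-sided p-value ≈ 0.6796
Since p ≈ 0.6796 > α = 0.1, fail to reject H0; the data do not provide sufficient evidence against H0.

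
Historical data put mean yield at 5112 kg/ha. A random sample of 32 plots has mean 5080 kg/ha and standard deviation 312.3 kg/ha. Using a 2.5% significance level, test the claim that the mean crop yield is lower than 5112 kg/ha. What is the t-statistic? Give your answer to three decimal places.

-0.580

H0: μ = 5112; H1: μ < 5112 (one-sample t-test, left-tailed).
t = (x̄ − μ₀)/(s/√n) = (5080 − 5112)/(312.3/√32) = -0.580
df = n − 1 = 31
p-value = P(T ≤ -0.580) ≈ 0.283
Since p ≈ 0.283 > α = 0.025, fail to reject H0; the data do not provide sufficient evidence against H0.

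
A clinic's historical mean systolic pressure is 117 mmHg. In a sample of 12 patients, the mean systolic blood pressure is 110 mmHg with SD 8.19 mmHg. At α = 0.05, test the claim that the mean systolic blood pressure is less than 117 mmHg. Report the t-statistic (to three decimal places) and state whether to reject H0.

H0: μ = 117; H1: μ < 117 (one-sample t-test, left-tailed).
t = (x̄ − μ₀)/(s/√n) = (110 − 117)/(8.19/√12) = -2.961
df = n − 1 = 11
p-value = P(T ≤ -2.961) ≈ 0.006
Since p ≈ 0.006 < α = 0.05, reject H0; the data support H1.

t = -2.961; reject H0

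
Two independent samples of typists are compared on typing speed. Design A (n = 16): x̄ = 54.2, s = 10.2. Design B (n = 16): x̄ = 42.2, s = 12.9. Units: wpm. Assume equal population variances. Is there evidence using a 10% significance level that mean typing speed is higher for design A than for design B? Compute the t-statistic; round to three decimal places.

Let group 1 = design A, group 2 = design B. H0: μ_1 = μ_2; H1: μ_1 > μ_2 (two-sample pooled-variance t-test, right-tailed).
s_p² = [(16−1)·10.2² + (16−1)·12.9²]/(16+16−2) = 135.225
t = (54.2 − 42.2)/√[135.225·(1/16 + 1/16)] = 2.919
df = n₁ + n₂ − 2 = 30
p-value = P(T ≥ 2.919) ≈ 0.0033
Since p ≈ 0.0033 < α = 0.1, reject H0; the data support H1.

2.919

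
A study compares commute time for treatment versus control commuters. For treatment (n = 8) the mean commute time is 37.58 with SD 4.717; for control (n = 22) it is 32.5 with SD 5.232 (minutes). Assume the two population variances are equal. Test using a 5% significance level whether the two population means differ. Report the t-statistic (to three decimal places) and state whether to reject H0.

Let group 1 = treatment, group 2 = control. H0: μ_1 = μ_2; H1: μ_1 ≠ μ_2 (two-sample pooled-variance t-test, two-sided).
s_p² = [(8−1)·4.717² + (22−1)·5.232²]/(8+22−2) = 26.0929
t = (37.58 − 32.5)/√[26.0929·(1/8 + 1/22)] = 2.409
df = n₁ + n₂ − 2 = 28
Two-sided p-value ≈ 0.0228
Since p ≈ 0.0228 < α = 0.05, reject H0; the evidence is statistically significant.

t = 2.409; reject H0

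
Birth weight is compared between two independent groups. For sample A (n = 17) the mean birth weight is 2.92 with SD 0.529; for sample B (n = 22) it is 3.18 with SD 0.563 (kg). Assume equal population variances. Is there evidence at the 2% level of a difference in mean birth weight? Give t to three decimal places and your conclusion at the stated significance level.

t = -1.468; fail to reject H0

Let group 1 = sample A, group 2 = sample B. H0: μ_1 = μ_2; H1: μ_1 ≠ μ_2 (two-sample pooled-variance t-test, two-sided).
s_p² = [(17−1)·0.529² + (22−1)·0.563²]/(17+22−2) = 0.300914
t = (2.92 − 3.18)/√[0.300914·(1/17 + 1/22)] = -1.468
df = n₁ + n₂ − 2 = 37
Two-sided p-value ≈ 0.1506
Since p ≈ 0.1506 > α = 0.02, fail to reject H0; the evidence is not statistically significant.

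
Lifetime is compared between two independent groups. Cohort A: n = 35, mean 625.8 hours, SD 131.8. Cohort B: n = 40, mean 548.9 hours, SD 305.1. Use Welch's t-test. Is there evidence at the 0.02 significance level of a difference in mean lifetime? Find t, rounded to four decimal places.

1.4472

Let group 1 = cohort A, group 2 = cohort B. H0: μ_1 = μ_2; H1: μ_1 ≠ μ_2 (Welch's two-sample t-test, two-sided).
t = (x̄_1 − x̄_2)/√(s_1²/n_1 + s_2²/n_2) = (625.8 − 548.9)/√(131.8²/35 + 305.1²/40) = 1.4472
Welch–Satterthwaite df ≈ 54.56
Two-sided p-value ≈ 0.1536
Since p ≈ 0.1536 > α = 0.02, fail to reject H0; the data do not provide sufficient evidence against H0.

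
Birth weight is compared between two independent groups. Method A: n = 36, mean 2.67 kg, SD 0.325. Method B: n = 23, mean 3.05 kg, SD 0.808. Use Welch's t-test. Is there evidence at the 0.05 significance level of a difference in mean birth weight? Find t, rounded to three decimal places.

-2.147

Let group 1 = method A, group 2 = method B. H0: μ_1 = μ_2; H1: μ_1 ≠ μ_2 (Welch's two-sample t-test, two-sided).
t = (x̄_1 − x̄_2)/√(s_1²/n_1 + s_2²/n_2) = (2.67 − 3.05)/√(0.325²/36 + 0.808²/23) = -2.147
Welch–Satterthwaite df ≈ 26.60
Two-sided p-value ≈ 0.041
Since p ≈ 0.041 < α = 0.05, reject H0; the data support H1.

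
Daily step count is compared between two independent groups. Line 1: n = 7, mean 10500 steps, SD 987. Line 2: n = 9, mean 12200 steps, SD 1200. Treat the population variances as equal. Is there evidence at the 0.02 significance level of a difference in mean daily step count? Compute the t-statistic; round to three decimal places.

Let group 1 = line 1, group 2 = line 2. H0: μ_1 = μ_2; H1: μ_1 ≠ μ_2 (two-sample pooled-variance t-test, two-sided).
s_p² = [(7−1)·987² + (9−1)·1200²]/(7+9−2) = 1240360
t = (10500 − 12200)/√[1240360·(1/7 + 1/9)] = -3.029
df = n₁ + n₂ − 2 = 14
Two-sided p-value ≈ 0.009
Since p ≈ 0.009 < α = 0.02, reject H0; the evidence is statistically significant.

-3.029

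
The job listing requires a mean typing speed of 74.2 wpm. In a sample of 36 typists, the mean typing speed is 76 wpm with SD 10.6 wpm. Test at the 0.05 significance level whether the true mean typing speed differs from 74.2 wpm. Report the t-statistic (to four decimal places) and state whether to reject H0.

H0: μ = 74.2; H1: μ ≠ 74.2 (one-sample t-test, two-sided).
t = (x̄ − μ₀)/(s/√n) = (76 − 74.2)/(10.6/√36) = 1.0189
df = n − 1 = 35
Two-sided p-value ≈ 0.3153
Since p ≈ 0.3153 > α = 0.05, fail to reject H0; the data do not provide sufficient evidence against H0.

t = 1.0189; fail to reject H0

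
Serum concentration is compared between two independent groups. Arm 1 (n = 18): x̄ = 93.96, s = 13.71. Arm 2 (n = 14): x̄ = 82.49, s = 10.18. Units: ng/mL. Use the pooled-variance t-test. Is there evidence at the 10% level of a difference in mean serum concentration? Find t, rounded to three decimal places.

2.616

Let group 1 = arm 1, group 2 = arm 2. H0: μ_1 = μ_2; H1: μ_1 ≠ μ_2 (two-sample pooled-variance t-test, two-sided).
s_p² = [(18−1)·13.71² + (14−1)·10.18²]/(18+14−2) = 151.42
t = (93.96 − 82.49)/√[151.42·(1/18 + 1/14)] = 2.616
df = n₁ + n₂ − 2 = 30
Two-sided p-value ≈ 0.014
Since p ≈ 0.014 < α = 0.1, reject H0; the data support H1.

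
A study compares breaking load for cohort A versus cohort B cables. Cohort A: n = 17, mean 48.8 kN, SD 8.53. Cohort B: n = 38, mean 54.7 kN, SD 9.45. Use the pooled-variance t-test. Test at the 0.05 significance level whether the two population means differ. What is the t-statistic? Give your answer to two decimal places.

-2.20

Let group 1 = cohort A, group 2 = cohort B. H0: μ_1 = μ_2; H1: μ_1 ≠ μ_2 (two-sample pooled-variance t-test, two-sided).
s_p² = [(17−1)·8.53² + (38−1)·9.45²]/(17+38−2) = 84.3088
t = (48.8 − 54.7)/√[84.3088·(1/17 + 1/38)] = -2.20
df = n₁ + n₂ − 2 = 53
Two-sided p-value ≈ 0.032
Since p ≈ 0.032 < α = 0.05, reject H0; the data support H1.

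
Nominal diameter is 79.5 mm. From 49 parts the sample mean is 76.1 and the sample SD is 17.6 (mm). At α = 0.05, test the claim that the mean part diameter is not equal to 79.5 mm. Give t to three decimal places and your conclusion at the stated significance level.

H0: μ = 79.5; H1: μ ≠ 79.5 (one-sample t-test, two-sided).
t = (x̄ − μ₀)/(s/√n) = (76.1 − 79.5)/(17.6/√49) = -1.352
df = n − 1 = 48
Two-sided p-value ≈ 0.1826
Since p ≈ 0.1826 > α = 0.05, fail to reject H0; the data do not provide sufficient evidence against H0.

t = -1.352; fail to reject H0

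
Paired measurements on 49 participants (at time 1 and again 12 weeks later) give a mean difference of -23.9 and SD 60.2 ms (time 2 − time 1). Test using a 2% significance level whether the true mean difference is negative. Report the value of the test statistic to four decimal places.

H0: μ_d = 0; H1: μ_d < 0 (paired t-test on the differences, left-tailed).
t = d̄/(s_d/√n) = -23.9/(60.2/√49) = -2.7791
df = n − 1 = 48
p-value = P(T ≤ -2.7791) ≈ 0.004
Since p ≈ 0.004 < α = 0.02, reject H0; the data support H1.

-2.7791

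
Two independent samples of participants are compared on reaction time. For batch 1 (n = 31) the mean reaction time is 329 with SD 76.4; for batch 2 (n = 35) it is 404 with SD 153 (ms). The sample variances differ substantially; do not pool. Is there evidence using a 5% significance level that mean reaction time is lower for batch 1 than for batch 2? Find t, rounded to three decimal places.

-2.562

Let group 1 = batch 1, group 2 = batch 2. H0: μ_1 = μ_2; H1: μ_1 < μ_2 (Welch's two-sample t-test, left-tailed).
t = (x̄_1 − x̄_2)/√(s_1²/n_1 + s_2²/n_2) = (329 − 404)/√(76.4²/31 + 153²/35) = -2.562
Welch–Satterthwaite df ≈ 51.24
p-value = P(T ≤ -2.562) ≈ 0.007
Since p ≈ 0.007 < α = 0.05, reject H0; the data support H1.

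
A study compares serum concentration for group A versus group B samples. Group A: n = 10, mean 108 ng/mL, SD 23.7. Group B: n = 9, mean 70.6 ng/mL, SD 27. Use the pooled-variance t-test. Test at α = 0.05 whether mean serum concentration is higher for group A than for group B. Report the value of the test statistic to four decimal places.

Let group 1 = group A, group 2 = group B. H0: μ_1 = μ_2; H1: μ_1 > μ_2 (two-sample pooled-variance t-test, right-tailed).
s_p² = [(10−1)·23.7² + (9−1)·27²]/(10+9−2) = 640.424
t = (108 − 70.6)/√[640.424·(1/10 + 1/9)] = 3.2165
df = n₁ + n₂ − 2 = 17
p-value = P(T ≥ 3.2165) ≈ 0.0025
Since p ≈ 0.0025 < α = 0.05, reject H0; the evidence is statistically significant.

3.2165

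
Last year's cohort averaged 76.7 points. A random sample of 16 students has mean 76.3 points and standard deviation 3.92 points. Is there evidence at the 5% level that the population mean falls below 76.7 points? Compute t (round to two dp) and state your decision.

t = -0.41; fail to reject H0

H0: μ = 76.7; H1: μ < 76.7 (one-sample t-test, left-tailed).
t = (x̄ − μ₀)/(s/√n) = (76.3 − 76.7)/(3.92/√16) = -0.41
df = n − 1 = 15
p-value = P(T ≤ -0.41) ≈ 0.344
Since p ≈ 0.344 > α = 0.05, fail to reject H0; the data do not provide sufficient evidence against H0.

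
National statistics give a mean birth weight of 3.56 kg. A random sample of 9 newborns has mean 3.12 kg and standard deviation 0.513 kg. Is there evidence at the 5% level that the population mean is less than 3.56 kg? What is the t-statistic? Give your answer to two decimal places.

H0: μ = 3.56; H1: μ < 3.56 (one-sample t-test, left-tailed).
t = (x̄ − μ₀)/(s/√n) = (3.12 − 3.56)/(0.513/√9) = -2.57
df = n − 1 = 8
p-value = P(T ≤ -2.57) ≈ 0.0165
Since p ≈ 0.0165 < α = 0.05, reject H0; the data support H1.

-2.57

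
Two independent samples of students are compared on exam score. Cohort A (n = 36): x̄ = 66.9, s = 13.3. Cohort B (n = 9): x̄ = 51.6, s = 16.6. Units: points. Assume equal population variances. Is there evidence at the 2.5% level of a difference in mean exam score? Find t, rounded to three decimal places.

2.938

Let group 1 = cohort A, group 2 = cohort B. H0: μ_1 = μ_2; H1: μ_1 ≠ μ_2 (two-sample pooled-variance t-test, two-sided).
s_p² = [(36−1)·13.3² + (9−1)·16.6²]/(36+9−2) = 195.247
t = (66.9 − 51.6)/√[195.247·(1/36 + 1/9)] = 2.938
df = n₁ + n₂ − 2 = 43
Two-sided p-value ≈ 0.005
Since p ≈ 0.005 < α = 0.025, reject H0; the evidence is statistically significant.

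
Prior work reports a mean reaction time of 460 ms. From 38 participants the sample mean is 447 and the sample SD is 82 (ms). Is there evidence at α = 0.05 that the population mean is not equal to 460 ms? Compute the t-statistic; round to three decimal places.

H0: μ = 460; H1: μ ≠ 460 (one-sample t-test, two-sided).
t = (x̄ − μ₀)/(s/√n) = (447 − 460)/(82/√38) = -0.977
df = n − 1 = 37
Two-sided p-value ≈ 0.335
Since p ≈ 0.335 > α = 0.05, fail to reject H0; the evidence is not statistically significant.

-0.977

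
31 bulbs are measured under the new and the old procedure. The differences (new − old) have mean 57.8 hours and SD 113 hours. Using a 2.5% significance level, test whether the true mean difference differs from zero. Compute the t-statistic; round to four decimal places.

2.8479

H0: μ_d = 0; H1: μ_d ≠ 0 (paired t-test on the differences, two-sided).
t = d̄/(s_d/√n) = 57.8/(113/√31) = 2.8479
df = n − 1 = 30
Two-sided p-value ≈ 0.008
Since p ≈ 0.008 < α = 0.025, reject H0; the evidence is statistically significant.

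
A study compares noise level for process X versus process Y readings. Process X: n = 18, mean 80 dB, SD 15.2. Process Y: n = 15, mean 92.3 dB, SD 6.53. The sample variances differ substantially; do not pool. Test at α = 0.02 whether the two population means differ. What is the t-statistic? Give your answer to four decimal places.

Let group 1 = process X, group 2 = process Y. H0: μ_1 = μ_2; H1: μ_1 ≠ μ_2 (Welch's two-sample t-test, two-sided).
t = (x̄_1 − x̄_2)/√(s_1²/n_1 + s_2²/n_2) = (80 − 92.3)/√(15.2²/18 + 6.53²/15) = -3.1064
Welch–Satterthwaite df ≈ 23.94
Two-sided p-value ≈ 0.0048
Since p ≈ 0.0048 < α = 0.02, reject H0; the evidence is statistically significant.

-3.1064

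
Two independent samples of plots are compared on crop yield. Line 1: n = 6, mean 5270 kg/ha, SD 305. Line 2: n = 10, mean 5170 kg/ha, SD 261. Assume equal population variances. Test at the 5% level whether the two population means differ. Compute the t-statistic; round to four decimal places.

0.6978

Let group 1 = line 1, group 2 = line 2. H0: μ_1 = μ_2; H1: μ_1 ≠ μ_2 (two-sample pooled-variance t-test, two-sided).
s_p² = [(6−1)·305² + (10−1)·261²]/(6+10−2) = 77015.3
t = (5270 − 5170)/√[77015.3·(1/6 + 1/10)] = 0.6978
df = n₁ + n₂ − 2 = 14
Two-sided p-value ≈ 0.497
Since p ≈ 0.497 > α = 0.05, fail to reject H0; the data do not provide sufficient evidence against H0.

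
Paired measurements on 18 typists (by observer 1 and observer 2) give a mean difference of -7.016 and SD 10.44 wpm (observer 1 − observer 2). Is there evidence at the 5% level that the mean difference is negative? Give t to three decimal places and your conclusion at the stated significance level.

H0: μ_d = 0; H1: μ_d < 0 (paired t-test on the differences, left-tailed).
t = d̄/(s_d/√n) = -7.016/(10.44/√18) = -2.851
df = n − 1 = 17
p-value = P(T ≤ -2.851) ≈ 0.006
Since p ≈ 0.006 < α = 0.05, reject H0; the evidence is statistically significant.

t = -2.851; reject H0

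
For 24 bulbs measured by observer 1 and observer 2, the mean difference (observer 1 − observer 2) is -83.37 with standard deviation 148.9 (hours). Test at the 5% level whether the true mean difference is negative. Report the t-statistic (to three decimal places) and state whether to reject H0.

H0: μ_d = 0; H1: μ_d < 0 (paired t-test on the differences, left-tailed).
t = d̄/(s_d/√n) = -83.37/(148.9/√24) = -2.743
df = n − 1 = 23
p-value = P(T ≤ -2.743) ≈ 0.006
Since p ≈ 0.006 < α = 0.05, reject H0; the evidence is statistically significant.

t = -2.743; reject H0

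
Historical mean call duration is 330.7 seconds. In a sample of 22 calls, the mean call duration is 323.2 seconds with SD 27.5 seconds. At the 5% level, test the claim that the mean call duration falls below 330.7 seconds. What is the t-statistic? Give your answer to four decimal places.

H0: μ = 330.7; H1: μ < 330.7 (one-sample t-test, left-tailed).
t = (x̄ − μ₀)/(s/√n) = (323.2 − 330.7)/(27.5/√22) = -1.2792
df = n − 1 = 21
p-value = P(T ≤ -1.2792) ≈ 0.1074
Since p ≈ 0.1074 > α = 0.05, fail to reject H0; the evidence is not statistically significant.

-1.2792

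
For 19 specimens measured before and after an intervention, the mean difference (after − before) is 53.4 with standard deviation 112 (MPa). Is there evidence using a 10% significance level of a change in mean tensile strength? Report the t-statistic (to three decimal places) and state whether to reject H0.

H0: μ_d = 0; H1: μ_d ≠ 0 (paired t-test on the differences, two-sided).
t = d̄/(s_d/√n) = 53.4/(112/√19) = 2.078
df = n − 1 = 18
Two-sided p-value ≈ 0.0523
Since p ≈ 0.0523 < α = 0.1, reject H0; the data support H1.

t = 2.078; reject H0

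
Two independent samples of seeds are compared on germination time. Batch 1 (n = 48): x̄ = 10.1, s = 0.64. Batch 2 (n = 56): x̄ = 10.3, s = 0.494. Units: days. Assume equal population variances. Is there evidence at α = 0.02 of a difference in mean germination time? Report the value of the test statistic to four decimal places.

Let group 1 = batch 1, group 2 = batch 2. H0: μ_1 = μ_2; H1: μ_1 ≠ μ_2 (two-sample pooled-variance t-test, two-sided).
s_p² = [(48−1)·0.64² + (56−1)·0.494²]/(48+56−2) = 0.320325
t = (10.1 − 10.3)/√[0.320325·(1/48 + 1/56)] = -1.7965
df = n₁ + n₂ − 2 = 102
Two-sided p-value ≈ 0.0754
Since p ≈ 0.0754 > α = 0.02, fail to reject H0; the evidence is not statistically significant.

-1.7965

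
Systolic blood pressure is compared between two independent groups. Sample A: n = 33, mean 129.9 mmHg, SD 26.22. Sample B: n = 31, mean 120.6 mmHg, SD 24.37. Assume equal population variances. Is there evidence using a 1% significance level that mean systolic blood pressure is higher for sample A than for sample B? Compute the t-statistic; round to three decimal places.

1.467

Let group 1 = sample A, group 2 = sample B. H0: μ_1 = μ_2; H1: μ_1 > μ_2 (two-sample pooled-variance t-test, right-tailed).
s_p² = [(33−1)·26.22² + (31−1)·24.37²]/(33+31−2) = 642.202
t = (129.9 − 120.6)/√[642.202·(1/33 + 1/31)] = 1.467
df = n₁ + n₂ − 2 = 62
p-value = P(T ≥ 1.467) ≈ 0.074
Since p ≈ 0.074 > α = 0.01, fail to reject H0; the evidence is not statistically significant.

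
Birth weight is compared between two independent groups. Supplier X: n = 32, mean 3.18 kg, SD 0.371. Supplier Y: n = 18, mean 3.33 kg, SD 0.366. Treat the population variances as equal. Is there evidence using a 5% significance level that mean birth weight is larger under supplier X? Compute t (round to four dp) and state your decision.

t = -1.3788; fail to reject H0

Let group 1 = supplier X, group 2 = supplier Y. H0: μ_1 = μ_2; H1: μ_1 > μ_2 (two-sample pooled-variance t-test, right-tailed).
s_p² = [(32−1)·0.371² + (18−1)·0.366²]/(32+18−2) = 0.136336
t = (3.18 − 3.33)/√[0.136336·(1/32 + 1/18)] = -1.3788
df = n₁ + n₂ − 2 = 48
p-value = P(T ≥ -1.3788) ≈ 0.9128
Since p ≈ 0.9128 > α = 0.05, fail to reject H0; the evidence is not statistically significant.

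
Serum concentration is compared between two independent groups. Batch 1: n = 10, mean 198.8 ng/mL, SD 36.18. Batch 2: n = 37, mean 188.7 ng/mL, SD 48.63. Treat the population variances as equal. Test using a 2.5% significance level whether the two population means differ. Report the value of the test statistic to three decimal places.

Let group 1 = batch 1, group 2 = batch 2. H0: μ_1 = μ_2; H1: μ_1 ≠ μ_2 (two-sample pooled-variance t-test, two-sided).
s_p² = [(10−1)·36.18² + (37−1)·48.63²]/(10+37−2) = 2153.7
t = (198.8 − 188.7)/√[2153.7·(1/10 + 1/37)] = 0.611
df = n₁ + n₂ − 2 = 45
Two-sided p-value ≈ 0.5445
Since p ≈ 0.5445 > α = 0.025, fail to reject H0; the data do not provide sufficient evidence against H0.

0.611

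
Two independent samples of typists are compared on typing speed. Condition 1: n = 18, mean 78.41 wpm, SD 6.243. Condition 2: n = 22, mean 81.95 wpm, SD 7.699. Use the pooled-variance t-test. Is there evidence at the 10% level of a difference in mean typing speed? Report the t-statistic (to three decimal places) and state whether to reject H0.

Let group 1 = condition 1, group 2 = condition 2. H0: μ_1 = μ_2; H1: μ_1 ≠ μ_2 (two-sample pooled-variance t-test, two-sided).
s_p² = [(18−1)·6.243² + (22−1)·7.699²]/(18+22−2) = 50.1932
t = (78.41 − 81.95)/√[50.1932·(1/18 + 1/22)] = -1.572
df = n₁ + n₂ − 2 = 38
Two-sided p-value ≈ 0.1242
Since p ≈ 0.1242 > α = 0.1, fail to reject H0; the evidence is not statistically significant.

t = -1.572; fail to reject H0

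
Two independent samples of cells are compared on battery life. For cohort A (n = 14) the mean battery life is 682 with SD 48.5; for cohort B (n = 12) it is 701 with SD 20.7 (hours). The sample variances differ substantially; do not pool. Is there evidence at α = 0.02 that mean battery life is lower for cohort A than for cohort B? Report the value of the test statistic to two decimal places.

Let group 1 = cohort A, group 2 = cohort B. H0: μ_1 = μ_2; H1: μ_1 < μ_2 (Welch's two-sample t-test, left-tailed).
t = (x̄_1 − x̄_2)/√(s_1²/n_1 + s_2²/n_2) = (682 − 701)/√(48.5²/14 + 20.7²/12) = -1.33
Welch–Satterthwaite df ≈ 18.14
p-value = P(T ≤ -1.33) ≈ 0.0998
Since p ≈ 0.0998 > α = 0.02, fail to reject H0; the data do not provide sufficient evidence against H0.

-1.33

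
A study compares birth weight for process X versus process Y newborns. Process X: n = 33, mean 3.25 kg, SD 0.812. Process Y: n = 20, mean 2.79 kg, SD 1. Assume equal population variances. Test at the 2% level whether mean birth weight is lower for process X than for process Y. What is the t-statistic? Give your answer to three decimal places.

Let group 1 = process X, group 2 = process Y. H0: μ_1 = μ_2; H1: μ_1 < μ_2 (two-sample pooled-variance t-test, left-tailed).
s_p² = [(33−1)·0.812² + (20−1)·1²]/(33+20−2) = 0.786255
t = (3.25 − 2.79)/√[0.786255·(1/33 + 1/20)] = 1.831
df = n₁ + n₂ − 2 = 51
p-value = P(T ≤ 1.831) ≈ 0.964
Since p ≈ 0.964 > α = 0.02, fail to reject H0; the evidence is not statistically significant.

1.831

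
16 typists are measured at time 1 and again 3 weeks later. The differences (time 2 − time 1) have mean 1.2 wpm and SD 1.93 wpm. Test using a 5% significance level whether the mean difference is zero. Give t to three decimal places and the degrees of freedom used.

t = 2.487, df = 15

H0: μ_d = 0; H1: μ_d ≠ 0 (paired t-test on the differences, two-sided).
t = d̄/(s_d/√n) = 1.2/(1.93/√16) = 2.487
df = n − 1 = 15
Two-sided p-value ≈ 0.025
Since p ≈ 0.025 < α = 0.05, reject H0; the evidence is statistically significant.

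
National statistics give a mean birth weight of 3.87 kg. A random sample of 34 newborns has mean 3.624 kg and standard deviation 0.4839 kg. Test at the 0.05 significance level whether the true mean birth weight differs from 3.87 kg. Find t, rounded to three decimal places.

H0: μ = 3.87; H1: μ ≠ 3.87 (one-sample t-test, two-sided).
t = (x̄ − μ₀)/(s/√n) = (3.624 − 3.87)/(0.4839/√34) = -2.964
df = n − 1 = 33
Two-sided p-value ≈ 0.0056
Since p ≈ 0.0056 < α = 0.05, reject H0; the data support H1.

-2.964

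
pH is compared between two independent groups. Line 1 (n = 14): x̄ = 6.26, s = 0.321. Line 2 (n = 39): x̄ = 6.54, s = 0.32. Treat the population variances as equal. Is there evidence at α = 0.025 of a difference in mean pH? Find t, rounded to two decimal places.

-2.81

Let group 1 = line 1, group 2 = line 2. H0: μ_1 = μ_2; H1: μ_1 ≠ μ_2 (two-sample pooled-variance t-test, two-sided).
s_p² = [(14−1)·0.321² + (39−1)·0.32²]/(14+39−2) = 0.102563
t = (6.26 − 6.54)/√[0.102563·(1/14 + 1/39)] = -2.81
df = n₁ + n₂ − 2 = 51
Two-sided p-value ≈ 0.0071
Since p ≈ 0.0071 < α = 0.025, reject H0; the evidence is statistically significant.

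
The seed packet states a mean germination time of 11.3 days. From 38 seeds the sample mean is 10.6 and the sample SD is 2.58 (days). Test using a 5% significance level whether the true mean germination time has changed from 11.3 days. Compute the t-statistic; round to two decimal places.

-1.67

H0: μ = 11.3; H1: μ ≠ 11.3 (one-sample t-test, two-sided).
t = (x̄ − μ₀)/(s/√n) = (10.6 − 11.3)/(2.58/√38) = -1.67
df = n − 1 = 37
Two-sided p-value ≈ 0.1029
Since p ≈ 0.1029 > α = 0.05, fail to reject H0; the data do not provide sufficient evidence against H0.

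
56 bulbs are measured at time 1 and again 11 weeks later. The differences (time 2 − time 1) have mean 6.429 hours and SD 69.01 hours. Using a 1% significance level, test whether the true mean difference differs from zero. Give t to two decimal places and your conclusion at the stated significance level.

t = 0.70; fail to reject H0

H0: μ_d = 0; H1: μ_d ≠ 0 (paired t-test on the differences, two-sided).
t = d̄/(s_d/√n) = 6.429/(69.01/√56) = 0.70
df = n − 1 = 55
Two-sided p-value ≈ 0.489
Since p ≈ 0.489 > α = 0.01, fail to reject H0; the data do not provide sufficient evidence against H0.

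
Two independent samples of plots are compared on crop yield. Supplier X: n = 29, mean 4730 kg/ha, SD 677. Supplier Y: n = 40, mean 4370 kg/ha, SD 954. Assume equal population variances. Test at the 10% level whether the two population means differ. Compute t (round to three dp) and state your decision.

t = 1.738; reject H0

Let group 1 = supplier X, group 2 = supplier Y. H0: μ_1 = μ_2; H1: μ_1 ≠ μ_2 (two-sample pooled-variance t-test, two-sided).
s_p² = [(29−1)·677² + (40−1)·954²]/(29+40−2) = 721309
t = (4730 − 4370)/√[721309·(1/29 + 1/40)] = 1.738
df = n₁ + n₂ − 2 = 67
Two-sided p-value ≈ 0.0868
Since p ≈ 0.0868 < α = 0.1, reject H0; the evidence is statistically significant.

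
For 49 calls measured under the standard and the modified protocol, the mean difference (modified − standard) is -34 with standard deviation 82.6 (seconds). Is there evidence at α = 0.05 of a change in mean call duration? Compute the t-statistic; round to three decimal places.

-2.881

H0: μ_d = 0; H1: μ_d ≠ 0 (paired t-test on the differences, two-sided).
t = d̄/(s_d/√n) = -34/(82.6/√49) = -2.881
df = n − 1 = 48
Two-sided p-value ≈ 0.0059
Since p ≈ 0.0059 < α = 0.05, reject H0; the data support H1.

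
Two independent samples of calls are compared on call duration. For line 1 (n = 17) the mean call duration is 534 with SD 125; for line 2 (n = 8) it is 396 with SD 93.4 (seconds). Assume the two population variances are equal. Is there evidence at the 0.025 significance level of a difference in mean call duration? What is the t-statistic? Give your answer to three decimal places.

2.768

Let group 1 = line 1, group 2 = line 2. H0: μ_1 = μ_2; H1: μ_1 ≠ μ_2 (two-sample pooled-variance t-test, two-sided).
s_p² = [(17−1)·125² + (8−1)·93.4²]/(17+8−2) = 13524.6
t = (534 − 396)/√[13524.6·(1/17 + 1/8)] = 2.768
df = n₁ + n₂ − 2 = 23
Two-sided p-value ≈ 0.011
Since p ≈ 0.011 < α = 0.025, reject H0; the evidence is statistically significant.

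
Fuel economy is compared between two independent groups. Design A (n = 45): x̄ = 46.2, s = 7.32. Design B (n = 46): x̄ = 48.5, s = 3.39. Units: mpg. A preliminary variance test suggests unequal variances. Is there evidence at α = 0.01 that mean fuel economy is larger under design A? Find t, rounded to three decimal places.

Let group 1 = design A, group 2 = design B. H0: μ_1 = μ_2; H1: μ_1 > μ_2 (Welch's two-sample t-test, right-tailed).
t = (x̄_1 − x̄_2)/√(s_1²/n_1 + s_2²/n_2) = (46.2 − 48.5)/√(7.32²/45 + 3.39²/46) = -1.916
Welch–Satterthwaite df ≈ 61.74
p-value = P(T ≥ -1.916) ≈ 0.9700
Since p ≈ 0.9700 > α = 0.01, fail to reject H0; the data do not provide sufficient evidence against H0.

-1.916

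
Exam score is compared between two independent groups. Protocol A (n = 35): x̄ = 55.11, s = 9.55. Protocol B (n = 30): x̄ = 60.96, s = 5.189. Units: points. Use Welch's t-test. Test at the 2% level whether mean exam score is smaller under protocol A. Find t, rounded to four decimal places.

Let group 1 = protocol A, group 2 = protocol B. H0: μ_1 = μ_2; H1: μ_1 < μ_2 (Welch's two-sample t-test, left-tailed).
t = (x̄_1 − x̄_2)/√(s_1²/n_1 + s_2²/n_2) = (55.11 − 60.96)/√(9.55²/35 + 5.189²/30) = -3.1255
Welch–Satterthwaite df ≈ 53.95
p-value = P(T ≤ -3.1255) ≈ 0.001
Since p ≈ 0.001 < α = 0.02, reject H0; the data support H1.

-3.1255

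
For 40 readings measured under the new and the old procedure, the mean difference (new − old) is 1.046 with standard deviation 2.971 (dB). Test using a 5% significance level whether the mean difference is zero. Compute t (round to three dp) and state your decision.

H0: μ_d = 0; H1: μ_d ≠ 0 (paired t-test on the differences, two-sided).
t = d̄/(s_d/√n) = 1.046/(2.971/√40) = 2.227
df = n − 1 = 39
Two-sided p-value ≈ 0.032
Since p ≈ 0.032 < α = 0.05, reject H0; the data support H1.

t = 2.227; reject H0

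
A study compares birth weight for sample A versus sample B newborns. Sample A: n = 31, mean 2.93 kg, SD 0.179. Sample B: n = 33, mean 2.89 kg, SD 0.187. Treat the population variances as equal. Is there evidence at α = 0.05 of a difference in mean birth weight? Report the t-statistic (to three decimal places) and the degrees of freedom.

t = 0.873, df = 62

Let group 1 = sample A, group 2 = sample B. H0: μ_1 = μ_2; H1: μ_1 ≠ μ_2 (two-sample pooled-variance t-test, two-sided).
s_p² = [(31−1)·0.179² + (33−1)·0.187²]/(31+33−2) = 0.0335522
t = (2.93 − 2.89)/√[0.0335522·(1/31 + 1/33)] = 0.873
df = n₁ + n₂ − 2 = 62
Two-sided p-value ≈ 0.3860
Since p ≈ 0.3860 > α = 0.05, fail to reject H0; the data do not provide sufficient evidence against H0.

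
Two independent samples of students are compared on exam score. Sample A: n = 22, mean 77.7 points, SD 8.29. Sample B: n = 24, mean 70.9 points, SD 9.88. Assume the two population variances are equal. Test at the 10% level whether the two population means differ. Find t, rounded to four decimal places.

2.5163

Let group 1 = sample A, group 2 = sample B. H0: μ_1 = μ_2; H1: μ_1 ≠ μ_2 (two-sample pooled-variance t-test, two-sided).
s_p² = [(22−1)·8.29² + (24−1)·9.88²]/(22+24−2) = 83.8258
t = (77.7 − 70.9)/√[83.8258·(1/22 + 1/24)] = 2.5163
df = n₁ + n₂ − 2 = 44
Two-sided p-value ≈ 0.0156
Since p ≈ 0.0156 < α = 0.1, reject H0; the data support H1.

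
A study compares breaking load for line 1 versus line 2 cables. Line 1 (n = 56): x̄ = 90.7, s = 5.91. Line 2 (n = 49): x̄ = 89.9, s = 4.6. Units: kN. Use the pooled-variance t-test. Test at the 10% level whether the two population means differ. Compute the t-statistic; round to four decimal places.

Let group 1 = line 1, group 2 = line 2. H0: μ_1 = μ_2; H1: μ_1 ≠ μ_2 (two-sample pooled-variance t-test, two-sided).
s_p² = [(56−1)·5.91² + (49−1)·4.6²]/(56+49−2) = 28.5119
t = (90.7 − 89.9)/√[28.5119·(1/56 + 1/49)] = 0.7659
df = n₁ + n₂ − 2 = 103
Two-sided p-value ≈ 0.445
Since p ≈ 0.445 > α = 0.1, fail to reject H0; the data do not provide sufficient evidence against H0.

0.7659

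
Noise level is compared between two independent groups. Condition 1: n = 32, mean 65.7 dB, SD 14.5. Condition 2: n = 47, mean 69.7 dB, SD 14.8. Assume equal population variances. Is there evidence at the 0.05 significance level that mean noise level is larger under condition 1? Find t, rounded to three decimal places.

Let group 1 = condition 1, group 2 = condition 2. H0: μ_1 = μ_2; H1: μ_1 > μ_2 (two-sample pooled-variance t-test, right-tailed).
s_p² = [(32−1)·14.5² + (47−1)·14.8²]/(32+47−2) = 215.501
t = (65.7 − 69.7)/√[215.501·(1/32 + 1/47)] = -1.189
df = n₁ + n₂ − 2 = 77
p-value = P(T ≥ -1.189) ≈ 0.8809
Since p ≈ 0.8809 > α = 0.05, fail to reject H0; the evidence is not statistically significant.

-1.189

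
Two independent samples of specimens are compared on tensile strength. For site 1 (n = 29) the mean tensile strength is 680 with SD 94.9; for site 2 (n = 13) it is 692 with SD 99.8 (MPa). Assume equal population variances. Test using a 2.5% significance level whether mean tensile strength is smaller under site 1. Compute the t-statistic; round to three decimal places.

-0.373

Let group 1 = site 1, group 2 = site 2. H0: μ_1 = μ_2; H1: μ_1 < μ_2 (two-sample pooled-variance t-test, left-tailed).
s_p² = [(29−1)·94.9² + (13−1)·99.8²]/(29+13−2) = 9292.22
t = (680 − 692)/√[9292.22·(1/29 + 1/13)] = -0.373
df = n₁ + n₂ − 2 = 40
p-value = P(T ≤ -0.373) ≈ 0.356
Since p ≈ 0.356 > α = 0.025, fail to reject H0; the data do not provide sufficient evidence against H0.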